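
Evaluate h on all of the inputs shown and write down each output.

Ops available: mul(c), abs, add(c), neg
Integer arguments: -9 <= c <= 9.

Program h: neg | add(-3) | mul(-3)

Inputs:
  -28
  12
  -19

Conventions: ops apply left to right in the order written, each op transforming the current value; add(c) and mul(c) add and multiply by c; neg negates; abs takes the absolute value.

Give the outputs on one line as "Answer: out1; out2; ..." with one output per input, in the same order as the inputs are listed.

Execution, op by op:
  -28 -> 28 -> 25 -> -75
  12 -> -12 -> -15 -> 45
  -19 -> 19 -> 16 -> -48

-75; 45; -48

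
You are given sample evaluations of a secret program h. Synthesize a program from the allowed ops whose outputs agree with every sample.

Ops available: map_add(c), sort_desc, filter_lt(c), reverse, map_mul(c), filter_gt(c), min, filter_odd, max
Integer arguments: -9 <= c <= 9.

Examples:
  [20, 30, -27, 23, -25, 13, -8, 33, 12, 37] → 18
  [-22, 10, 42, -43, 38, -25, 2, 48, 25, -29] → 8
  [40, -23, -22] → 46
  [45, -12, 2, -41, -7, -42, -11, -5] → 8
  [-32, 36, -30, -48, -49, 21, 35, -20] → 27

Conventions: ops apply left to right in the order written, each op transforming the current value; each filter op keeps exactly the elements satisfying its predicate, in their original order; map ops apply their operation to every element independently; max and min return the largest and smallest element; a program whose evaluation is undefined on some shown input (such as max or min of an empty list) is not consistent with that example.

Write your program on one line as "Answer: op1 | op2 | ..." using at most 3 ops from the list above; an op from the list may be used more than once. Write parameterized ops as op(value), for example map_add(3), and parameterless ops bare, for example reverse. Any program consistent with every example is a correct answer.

filter_gt(-5) | map_add(6) | min

Check, running the answer program on each example:
  [20, 30, -27, 23, -25, 13, -8, 33, 12, 37] -> [20, 30, 23, 13, 33, 12, 37] -> [26, 36, 29, 19, 39, 18, 43] -> 18
  [-22, 10, 42, -43, 38, -25, 2, 48, 25, -29] -> [10, 42, 38, 2, 48, 25] -> [16, 48, 44, 8, 54, 31] -> 8
  [40, -23, -22] -> [40] -> [46] -> 46
  [45, -12, 2, -41, -7, -42, -11, -5] -> [45, 2] -> [51, 8] -> 8
  [-32, 36, -30, -48, -49, 21, 35, -20] -> [36, 21, 35] -> [42, 27, 41] -> 27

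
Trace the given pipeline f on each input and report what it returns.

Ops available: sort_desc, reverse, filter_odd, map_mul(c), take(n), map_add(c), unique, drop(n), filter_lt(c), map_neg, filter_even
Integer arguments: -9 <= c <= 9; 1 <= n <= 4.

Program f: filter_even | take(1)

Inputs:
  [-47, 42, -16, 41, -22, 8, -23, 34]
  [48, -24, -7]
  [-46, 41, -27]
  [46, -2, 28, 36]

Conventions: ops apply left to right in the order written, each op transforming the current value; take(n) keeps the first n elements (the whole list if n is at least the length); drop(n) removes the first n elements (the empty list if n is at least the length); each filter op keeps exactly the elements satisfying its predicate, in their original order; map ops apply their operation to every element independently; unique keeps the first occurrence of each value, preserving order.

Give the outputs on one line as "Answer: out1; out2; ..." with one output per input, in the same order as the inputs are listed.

Execution, op by op:
  [-47, 42, -16, 41, -22, 8, -23, 34] -> [42, -16, -22, 8, 34] -> [42]
  [48, -24, -7] -> [48, -24] -> [48]
  [-46, 41, -27] -> [-46] -> [-46]
  [46, -2, 28, 36] -> [46, -2, 28, 36] -> [46]

[42]; [48]; [-46]; [46]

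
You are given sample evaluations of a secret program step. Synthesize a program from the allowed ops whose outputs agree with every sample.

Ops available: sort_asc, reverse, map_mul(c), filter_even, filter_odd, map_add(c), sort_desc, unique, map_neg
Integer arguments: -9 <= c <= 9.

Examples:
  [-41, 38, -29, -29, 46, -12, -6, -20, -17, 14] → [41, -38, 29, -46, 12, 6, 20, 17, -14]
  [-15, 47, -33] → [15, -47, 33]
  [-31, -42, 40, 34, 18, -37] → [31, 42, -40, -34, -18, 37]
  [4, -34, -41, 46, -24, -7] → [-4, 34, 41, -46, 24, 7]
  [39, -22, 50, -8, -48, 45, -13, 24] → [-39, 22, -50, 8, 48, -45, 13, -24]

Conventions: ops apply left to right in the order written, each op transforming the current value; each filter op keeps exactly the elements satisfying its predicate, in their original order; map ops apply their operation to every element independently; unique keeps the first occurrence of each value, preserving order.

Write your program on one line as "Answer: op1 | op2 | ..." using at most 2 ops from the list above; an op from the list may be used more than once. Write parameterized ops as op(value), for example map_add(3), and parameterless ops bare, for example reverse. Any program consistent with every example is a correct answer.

map_neg | unique

Check, running the answer program on each example:
  [-41, 38, -29, -29, 46, -12, -6, -20, -17, 14] -> [41, -38, 29, 29, -46, 12, 6, 20, 17, -14] -> [41, -38, 29, -46, 12, 6, 20, 17, -14]
  [-15, 47, -33] -> [15, -47, 33] -> [15, -47, 33]
  [-31, -42, 40, 34, 18, -37] -> [31, 42, -40, -34, -18, 37] -> [31, 42, -40, -34, -18, 37]
  [4, -34, -41, 46, -24, -7] -> [-4, 34, 41, -46, 24, 7] -> [-4, 34, 41, -46, 24, 7]
  [39, -22, 50, -8, -48, 45, -13, 24] -> [-39, 22, -50, 8, 48, -45, 13, -24] -> [-39, 22, -50, 8, 48, -45, 13, -24]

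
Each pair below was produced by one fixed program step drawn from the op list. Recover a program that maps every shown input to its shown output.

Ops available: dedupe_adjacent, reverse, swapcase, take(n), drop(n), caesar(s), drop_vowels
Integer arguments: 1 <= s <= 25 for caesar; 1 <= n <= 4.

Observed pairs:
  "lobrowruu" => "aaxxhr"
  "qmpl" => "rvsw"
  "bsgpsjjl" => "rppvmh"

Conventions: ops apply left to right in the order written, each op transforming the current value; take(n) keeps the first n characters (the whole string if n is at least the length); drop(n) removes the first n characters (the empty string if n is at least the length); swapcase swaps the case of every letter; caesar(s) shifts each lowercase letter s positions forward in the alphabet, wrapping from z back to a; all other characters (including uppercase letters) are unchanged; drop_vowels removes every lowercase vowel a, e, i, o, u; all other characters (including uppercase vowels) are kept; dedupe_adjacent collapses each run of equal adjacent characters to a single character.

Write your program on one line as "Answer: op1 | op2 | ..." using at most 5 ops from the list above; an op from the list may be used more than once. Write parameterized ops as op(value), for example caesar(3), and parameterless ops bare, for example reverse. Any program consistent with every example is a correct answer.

caesar(12) | drop_vowels | caesar(20) | reverse

Check, running the answer program on each example:
  "lobrowruu" -> "xandaidgg" -> "xnddgg" -> "rhxxaa" -> "aaxxhr"
  "qmpl" -> "cybx" -> "cybx" -> "wsvr" -> "rvsw"
  "bsgpsjjl" -> "nesbevvx" -> "nsbvvx" -> "hmvppr" -> "rppvmh"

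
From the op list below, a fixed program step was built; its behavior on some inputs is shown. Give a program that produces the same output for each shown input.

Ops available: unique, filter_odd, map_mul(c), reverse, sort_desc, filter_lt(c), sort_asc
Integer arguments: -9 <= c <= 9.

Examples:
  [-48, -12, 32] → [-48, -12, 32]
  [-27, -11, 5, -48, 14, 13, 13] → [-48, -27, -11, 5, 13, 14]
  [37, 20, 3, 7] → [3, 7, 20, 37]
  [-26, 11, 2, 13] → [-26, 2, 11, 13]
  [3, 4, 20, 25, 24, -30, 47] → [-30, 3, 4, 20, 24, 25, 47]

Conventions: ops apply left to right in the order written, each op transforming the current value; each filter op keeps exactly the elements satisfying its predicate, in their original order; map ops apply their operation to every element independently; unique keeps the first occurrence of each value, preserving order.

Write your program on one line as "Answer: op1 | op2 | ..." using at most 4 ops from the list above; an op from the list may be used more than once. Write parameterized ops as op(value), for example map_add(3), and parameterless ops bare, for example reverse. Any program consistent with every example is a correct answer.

reverse | unique | sort_asc

Check, running the answer program on each example:
  [-48, -12, 32] -> [32, -12, -48] -> [32, -12, -48] -> [-48, -12, 32]
  [-27, -11, 5, -48, 14, 13, 13] -> [13, 13, 14, -48, 5, -11, -27] -> [13, 14, -48, 5, -11, -27] -> [-48, -27, -11, 5, 13, 14]
  [37, 20, 3, 7] -> [7, 3, 20, 37] -> [7, 3, 20, 37] -> [3, 7, 20, 37]
  [-26, 11, 2, 13] -> [13, 2, 11, -26] -> [13, 2, 11, -26] -> [-26, 2, 11, 13]
  [3, 4, 20, 25, 24, -30, 47] -> [47, -30, 24, 25, 20, 4, 3] -> [47, -30, 24, 25, 20, 4, 3] -> [-30, 3, 4, 20, 24, 25, 47]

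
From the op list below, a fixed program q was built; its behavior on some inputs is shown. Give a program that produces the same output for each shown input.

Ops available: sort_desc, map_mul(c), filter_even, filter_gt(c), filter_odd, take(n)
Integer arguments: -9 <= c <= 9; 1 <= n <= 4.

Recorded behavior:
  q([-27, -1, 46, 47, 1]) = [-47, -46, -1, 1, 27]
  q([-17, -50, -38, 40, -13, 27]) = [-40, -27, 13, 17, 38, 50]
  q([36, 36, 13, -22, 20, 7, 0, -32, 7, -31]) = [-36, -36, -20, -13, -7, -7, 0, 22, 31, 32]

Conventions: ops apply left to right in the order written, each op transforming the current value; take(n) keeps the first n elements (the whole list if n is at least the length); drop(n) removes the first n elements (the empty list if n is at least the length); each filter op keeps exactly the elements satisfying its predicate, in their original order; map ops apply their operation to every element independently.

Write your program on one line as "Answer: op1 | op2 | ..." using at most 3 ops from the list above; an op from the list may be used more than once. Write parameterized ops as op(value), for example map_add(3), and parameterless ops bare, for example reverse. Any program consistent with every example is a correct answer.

sort_desc | map_mul(-1)

Check, running the answer program on each example:
  [-27, -1, 46, 47, 1] -> [47, 46, 1, -1, -27] -> [-47, -46, -1, 1, 27]
  [-17, -50, -38, 40, -13, 27] -> [40, 27, -13, -17, -38, -50] -> [-40, -27, 13, 17, 38, 50]
  [36, 36, 13, -22, 20, 7, 0, -32, 7, -31] -> [36, 36, 20, 13, 7, 7, 0, -22, -31, -32] -> [-36, -36, -20, -13, -7, -7, 0, 22, 31, 32]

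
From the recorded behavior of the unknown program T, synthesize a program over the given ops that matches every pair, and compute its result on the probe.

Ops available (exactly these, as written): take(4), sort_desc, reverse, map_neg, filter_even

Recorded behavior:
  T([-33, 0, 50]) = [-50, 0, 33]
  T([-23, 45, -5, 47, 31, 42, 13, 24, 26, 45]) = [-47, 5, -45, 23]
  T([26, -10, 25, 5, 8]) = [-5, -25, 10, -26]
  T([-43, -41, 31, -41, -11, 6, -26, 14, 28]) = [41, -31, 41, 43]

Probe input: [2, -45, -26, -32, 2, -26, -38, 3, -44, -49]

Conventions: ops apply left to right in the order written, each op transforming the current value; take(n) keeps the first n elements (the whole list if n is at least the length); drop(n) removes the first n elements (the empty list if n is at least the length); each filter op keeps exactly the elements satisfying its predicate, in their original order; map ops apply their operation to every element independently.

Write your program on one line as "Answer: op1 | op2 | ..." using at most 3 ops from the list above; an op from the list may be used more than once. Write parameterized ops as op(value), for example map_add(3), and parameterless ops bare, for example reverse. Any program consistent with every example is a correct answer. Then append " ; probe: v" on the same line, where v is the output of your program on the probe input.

map_neg | take(4) | reverse ; probe: [32, 26, 45, -2]

Check, running the answer program on each example:
  [-33, 0, 50] -> [33, 0, -50] -> [33, 0, -50] -> [-50, 0, 33]
  [-23, 45, -5, 47, 31, 42, 13, 24, 26, 45] -> [23, -45, 5, -47, -31, -42, -13, -24, -26, -45] -> [23, -45, 5, -47] -> [-47, 5, -45, 23]
  [26, -10, 25, 5, 8] -> [-26, 10, -25, -5, -8] -> [-26, 10, -25, -5] -> [-5, -25, 10, -26]
  [-43, -41, 31, -41, -11, 6, -26, 14, 28] -> [43, 41, -31, 41, 11, -6, 26, -14, -28] -> [43, 41, -31, 41] -> [41, -31, 41, 43]
  probe: [2, -45, -26, -32, 2, -26, -38, 3, -44, -49] -> [-2, 45, 26, 32, -2, 26, 38, -3, 44, 49] -> [-2, 45, 26, 32] -> [32, 26, 45, -2]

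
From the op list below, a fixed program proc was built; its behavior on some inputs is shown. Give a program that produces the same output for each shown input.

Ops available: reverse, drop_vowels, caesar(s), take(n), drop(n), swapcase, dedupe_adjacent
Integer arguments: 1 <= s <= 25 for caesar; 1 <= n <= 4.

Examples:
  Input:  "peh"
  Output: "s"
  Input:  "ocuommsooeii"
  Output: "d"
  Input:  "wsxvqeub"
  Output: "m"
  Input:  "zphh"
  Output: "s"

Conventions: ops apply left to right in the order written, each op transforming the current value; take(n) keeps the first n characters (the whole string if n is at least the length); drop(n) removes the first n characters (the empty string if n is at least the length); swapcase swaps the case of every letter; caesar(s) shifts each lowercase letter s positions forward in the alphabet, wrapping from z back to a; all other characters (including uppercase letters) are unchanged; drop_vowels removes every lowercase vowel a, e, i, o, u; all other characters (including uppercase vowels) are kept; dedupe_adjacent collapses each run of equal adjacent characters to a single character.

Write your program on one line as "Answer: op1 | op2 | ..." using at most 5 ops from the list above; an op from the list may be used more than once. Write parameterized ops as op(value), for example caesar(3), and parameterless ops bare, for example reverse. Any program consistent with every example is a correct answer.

drop_vowels | caesar(11) | drop_vowels | reverse | take(1)

Check, running the answer program on each example:
  "peh" -> "ph" -> "as" -> "s" -> "s" -> "s"
  "ocuommsooeii" -> "cmms" -> "nxxd" -> "nxxd" -> "dxxn" -> "d"
  "wsxvqeub" -> "wsxvqb" -> "hdigbm" -> "hdgbm" -> "mbgdh" -> "m"
  "zphh" -> "zphh" -> "kass" -> "kss" -> "ssk" -> "s"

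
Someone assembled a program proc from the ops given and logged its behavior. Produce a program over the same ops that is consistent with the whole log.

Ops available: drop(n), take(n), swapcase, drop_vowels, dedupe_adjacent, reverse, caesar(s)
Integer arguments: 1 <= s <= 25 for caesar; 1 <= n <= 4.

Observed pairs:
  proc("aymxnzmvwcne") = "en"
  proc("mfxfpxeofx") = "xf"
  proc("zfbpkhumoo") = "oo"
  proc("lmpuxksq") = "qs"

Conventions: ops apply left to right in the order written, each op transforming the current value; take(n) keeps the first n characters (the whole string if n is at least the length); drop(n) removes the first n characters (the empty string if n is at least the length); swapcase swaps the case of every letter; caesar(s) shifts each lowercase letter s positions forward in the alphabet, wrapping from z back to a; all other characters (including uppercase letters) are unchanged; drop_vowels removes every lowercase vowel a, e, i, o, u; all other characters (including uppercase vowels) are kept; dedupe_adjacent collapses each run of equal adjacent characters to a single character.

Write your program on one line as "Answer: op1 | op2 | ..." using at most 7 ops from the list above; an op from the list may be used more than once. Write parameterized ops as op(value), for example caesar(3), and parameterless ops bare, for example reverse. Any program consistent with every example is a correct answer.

caesar(22) | caesar(19) | reverse | caesar(25) | caesar(12) | take(2)

Check, running the answer program on each example:
  "aymxnzmvwcne" -> "wuitjvirsyja" -> "pnbmcobklrct" -> "tcrlkbocmbnp" -> "sbqkjanblamo" -> "encwvmznxmya" -> "en"
  "mfxfpxeofx" -> "ibtbltakbt" -> "bumuemtdum" -> "mudtmeumub" -> "ltcsldtlta" -> "xfoexpfxfm" -> "xf"
  "zfbpkhumoo" -> "vbxlgdqikk" -> "ouqezwjbdd" -> "ddbjwzequo" -> "ccaivydptn" -> "oomuhkpbfz" -> "oo"
  "lmpuxksq" -> "hilqtgom" -> "abejmzhf" -> "fhzmjeba" -> "egylidaz" -> "qskxupml" -> "qs"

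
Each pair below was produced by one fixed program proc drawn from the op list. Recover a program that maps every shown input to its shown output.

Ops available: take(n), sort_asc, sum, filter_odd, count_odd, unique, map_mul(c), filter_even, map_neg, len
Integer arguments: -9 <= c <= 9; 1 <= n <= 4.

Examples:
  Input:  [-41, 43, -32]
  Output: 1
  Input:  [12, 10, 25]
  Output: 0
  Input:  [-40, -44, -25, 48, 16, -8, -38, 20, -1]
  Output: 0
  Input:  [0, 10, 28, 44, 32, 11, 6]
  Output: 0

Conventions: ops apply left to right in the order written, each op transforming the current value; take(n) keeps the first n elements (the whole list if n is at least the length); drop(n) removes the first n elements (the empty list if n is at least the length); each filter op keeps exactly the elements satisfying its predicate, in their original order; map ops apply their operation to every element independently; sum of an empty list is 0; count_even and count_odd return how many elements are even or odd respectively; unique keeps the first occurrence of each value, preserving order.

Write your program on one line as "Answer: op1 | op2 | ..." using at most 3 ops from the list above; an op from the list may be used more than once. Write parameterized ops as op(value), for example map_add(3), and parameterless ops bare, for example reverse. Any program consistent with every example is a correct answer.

take(1) | count_odd

Check, running the answer program on each example:
  [-41, 43, -32] -> [-41] -> 1
  [12, 10, 25] -> [12] -> 0
  [-40, -44, -25, 48, 16, -8, -38, 20, -1] -> [-40] -> 0
  [0, 10, 28, 44, 32, 11, 6] -> [0] -> 0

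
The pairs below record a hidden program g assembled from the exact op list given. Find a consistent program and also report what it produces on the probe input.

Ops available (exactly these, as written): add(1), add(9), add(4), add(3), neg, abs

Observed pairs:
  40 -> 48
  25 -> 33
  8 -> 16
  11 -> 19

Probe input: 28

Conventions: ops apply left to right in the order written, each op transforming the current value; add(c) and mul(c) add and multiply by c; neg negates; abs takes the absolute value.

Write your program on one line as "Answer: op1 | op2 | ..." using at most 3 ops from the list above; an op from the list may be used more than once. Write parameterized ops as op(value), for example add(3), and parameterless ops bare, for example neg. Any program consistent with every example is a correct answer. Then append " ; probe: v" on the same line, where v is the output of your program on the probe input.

add(1) | add(4) | add(3) ; probe: 36

Check, running the answer program on each example:
  40 -> 41 -> 45 -> 48
  25 -> 26 -> 30 -> 33
  8 -> 9 -> 13 -> 16
  11 -> 12 -> 16 -> 19
  probe: 28 -> 29 -> 33 -> 36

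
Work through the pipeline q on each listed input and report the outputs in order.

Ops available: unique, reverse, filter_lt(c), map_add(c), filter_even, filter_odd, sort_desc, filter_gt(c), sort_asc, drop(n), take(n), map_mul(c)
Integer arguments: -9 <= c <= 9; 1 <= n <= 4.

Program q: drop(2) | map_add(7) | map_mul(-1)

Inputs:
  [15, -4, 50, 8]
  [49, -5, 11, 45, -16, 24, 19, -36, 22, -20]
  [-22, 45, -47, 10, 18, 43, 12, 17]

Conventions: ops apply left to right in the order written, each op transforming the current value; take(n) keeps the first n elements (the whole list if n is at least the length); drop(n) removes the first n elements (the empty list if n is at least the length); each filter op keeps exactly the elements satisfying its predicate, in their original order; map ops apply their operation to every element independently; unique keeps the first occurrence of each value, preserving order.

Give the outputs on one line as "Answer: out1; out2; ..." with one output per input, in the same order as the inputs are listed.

Execution, op by op:
  [15, -4, 50, 8] -> [50, 8] -> [57, 15] -> [-57, -15]
  [49, -5, 11, 45, -16, 24, 19, -36, 22, -20] -> [11, 45, -16, 24, 19, -36, 22, -20] -> [18, 52, -9, 31, 26, -29, 29, -13] -> [-18, -52, 9, -31, -26, 29, -29, 13]
  [-22, 45, -47, 10, 18, 43, 12, 17] -> [-47, 10, 18, 43, 12, 17] -> [-40, 17, 25, 50, 19, 24] -> [40, -17, -25, -50, -19, -24]

[-57, -15]; [-18, -52, 9, -31, -26, 29, -29, 13]; [40, -17, -25, -50, -19, -24]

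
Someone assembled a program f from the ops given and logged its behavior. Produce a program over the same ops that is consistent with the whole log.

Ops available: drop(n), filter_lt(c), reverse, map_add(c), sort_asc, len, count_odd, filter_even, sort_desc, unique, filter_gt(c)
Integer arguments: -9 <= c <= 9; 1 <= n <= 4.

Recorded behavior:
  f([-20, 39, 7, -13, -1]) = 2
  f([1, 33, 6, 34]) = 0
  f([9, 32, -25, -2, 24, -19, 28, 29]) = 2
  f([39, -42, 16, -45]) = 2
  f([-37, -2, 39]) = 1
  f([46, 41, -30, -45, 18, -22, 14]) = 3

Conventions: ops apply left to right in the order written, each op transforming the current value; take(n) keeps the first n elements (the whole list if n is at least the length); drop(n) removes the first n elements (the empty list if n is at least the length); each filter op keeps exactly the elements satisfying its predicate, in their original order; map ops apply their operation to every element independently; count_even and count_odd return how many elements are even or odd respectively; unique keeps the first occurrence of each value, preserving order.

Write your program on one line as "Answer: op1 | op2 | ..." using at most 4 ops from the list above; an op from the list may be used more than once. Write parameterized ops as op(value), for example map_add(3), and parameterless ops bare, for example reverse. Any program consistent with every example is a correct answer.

reverse | filter_lt(-6) | map_add(6) | len

Check, running the answer program on each example:
  [-20, 39, 7, -13, -1] -> [-1, -13, 7, 39, -20] -> [-13, -20] -> [-7, -14] -> 2
  [1, 33, 6, 34] -> [34, 6, 33, 1] -> [] -> [] -> 0
  [9, 32, -25, -2, 24, -19, 28, 29] -> [29, 28, -19, 24, -2, -25, 32, 9] -> [-19, -25] -> [-13, -19] -> 2
  [39, -42, 16, -45] -> [-45, 16, -42, 39] -> [-45, -42] -> [-39, -36] -> 2
  [-37, -2, 39] -> [39, -2, -37] -> [-37] -> [-31] -> 1
  [46, 41, -30, -45, 18, -22, 14] -> [14, -22, 18, -45, -30, 41, 46] -> [-22, -45, -30] -> [-16, -39, -24] -> 3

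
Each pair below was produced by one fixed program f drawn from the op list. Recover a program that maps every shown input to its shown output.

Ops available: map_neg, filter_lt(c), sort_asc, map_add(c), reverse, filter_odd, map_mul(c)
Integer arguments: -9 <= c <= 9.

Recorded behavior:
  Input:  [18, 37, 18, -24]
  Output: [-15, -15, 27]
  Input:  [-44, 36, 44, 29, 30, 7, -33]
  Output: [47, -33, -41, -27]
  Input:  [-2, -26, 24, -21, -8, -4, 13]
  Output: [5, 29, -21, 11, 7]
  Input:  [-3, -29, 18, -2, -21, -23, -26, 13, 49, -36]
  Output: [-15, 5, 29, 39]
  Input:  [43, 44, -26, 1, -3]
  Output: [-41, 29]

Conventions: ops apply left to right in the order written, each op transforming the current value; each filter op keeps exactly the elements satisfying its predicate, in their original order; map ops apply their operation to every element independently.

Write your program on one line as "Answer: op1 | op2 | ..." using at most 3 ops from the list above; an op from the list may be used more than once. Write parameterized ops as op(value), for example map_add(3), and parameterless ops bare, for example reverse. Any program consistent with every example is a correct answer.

map_add(-3) | filter_odd | map_neg

Check, running the answer program on each example:
  [18, 37, 18, -24] -> [15, 34, 15, -27] -> [15, 15, -27] -> [-15, -15, 27]
  [-44, 36, 44, 29, 30, 7, -33] -> [-47, 33, 41, 26, 27, 4, -36] -> [-47, 33, 41, 27] -> [47, -33, -41, -27]
  [-2, -26, 24, -21, -8, -4, 13] -> [-5, -29, 21, -24, -11, -7, 10] -> [-5, -29, 21, -11, -7] -> [5, 29, -21, 11, 7]
  [-3, -29, 18, -2, -21, -23, -26, 13, 49, -36] -> [-6, -32, 15, -5, -24, -26, -29, 10, 46, -39] -> [15, -5, -29, -39] -> [-15, 5, 29, 39]
  [43, 44, -26, 1, -3] -> [40, 41, -29, -2, -6] -> [41, -29] -> [-41, 29]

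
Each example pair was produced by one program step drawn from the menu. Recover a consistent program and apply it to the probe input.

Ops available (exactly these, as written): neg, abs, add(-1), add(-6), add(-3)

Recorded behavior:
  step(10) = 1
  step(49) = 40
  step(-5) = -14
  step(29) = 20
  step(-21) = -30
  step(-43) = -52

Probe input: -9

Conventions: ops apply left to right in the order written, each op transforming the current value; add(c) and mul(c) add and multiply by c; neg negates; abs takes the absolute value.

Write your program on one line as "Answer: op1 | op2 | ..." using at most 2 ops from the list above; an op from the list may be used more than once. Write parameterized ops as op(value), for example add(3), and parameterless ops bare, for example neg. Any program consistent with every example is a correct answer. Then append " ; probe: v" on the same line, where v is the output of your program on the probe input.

add(-6) | add(-3) ; probe: -18

Check, running the answer program on each example:
  10 -> 4 -> 1
  49 -> 43 -> 40
  -5 -> -11 -> -14
  29 -> 23 -> 20
  -21 -> -27 -> -30
  -43 -> -49 -> -52
  probe: -9 -> -15 -> -18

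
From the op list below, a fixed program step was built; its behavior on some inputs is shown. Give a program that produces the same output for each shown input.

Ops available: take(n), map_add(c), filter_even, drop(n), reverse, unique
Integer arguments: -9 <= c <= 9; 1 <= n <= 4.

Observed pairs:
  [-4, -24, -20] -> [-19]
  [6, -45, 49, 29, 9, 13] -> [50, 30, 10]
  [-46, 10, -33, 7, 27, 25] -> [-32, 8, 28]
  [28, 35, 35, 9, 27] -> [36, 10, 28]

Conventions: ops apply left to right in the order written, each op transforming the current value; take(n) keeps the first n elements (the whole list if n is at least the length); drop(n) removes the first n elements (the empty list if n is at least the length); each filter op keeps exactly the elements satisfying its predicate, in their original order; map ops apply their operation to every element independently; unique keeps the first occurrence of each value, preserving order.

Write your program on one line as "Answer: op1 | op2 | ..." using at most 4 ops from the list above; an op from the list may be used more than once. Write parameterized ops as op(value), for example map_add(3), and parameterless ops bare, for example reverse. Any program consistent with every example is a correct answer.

drop(2) | take(3) | map_add(-7) | map_add(8)

Check, running the answer program on each example:
  [-4, -24, -20] -> [-20] -> [-20] -> [-27] -> [-19]
  [6, -45, 49, 29, 9, 13] -> [49, 29, 9, 13] -> [49, 29, 9] -> [42, 22, 2] -> [50, 30, 10]
  [-46, 10, -33, 7, 27, 25] -> [-33, 7, 27, 25] -> [-33, 7, 27] -> [-40, 0, 20] -> [-32, 8, 28]
  [28, 35, 35, 9, 27] -> [35, 9, 27] -> [35, 9, 27] -> [28, 2, 20] -> [36, 10, 28]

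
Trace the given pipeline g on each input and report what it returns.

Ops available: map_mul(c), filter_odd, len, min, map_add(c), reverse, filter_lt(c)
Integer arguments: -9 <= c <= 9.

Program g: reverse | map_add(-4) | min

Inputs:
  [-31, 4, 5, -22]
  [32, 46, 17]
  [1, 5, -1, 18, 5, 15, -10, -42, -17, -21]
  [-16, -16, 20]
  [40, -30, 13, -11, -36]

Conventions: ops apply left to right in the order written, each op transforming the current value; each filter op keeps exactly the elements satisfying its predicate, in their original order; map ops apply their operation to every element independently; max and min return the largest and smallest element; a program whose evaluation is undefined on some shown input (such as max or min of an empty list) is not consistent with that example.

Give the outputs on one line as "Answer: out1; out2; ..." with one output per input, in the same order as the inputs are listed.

Execution, op by op:
  [-31, 4, 5, -22] -> [-22, 5, 4, -31] -> [-26, 1, 0, -35] -> -35
  [32, 46, 17] -> [17, 46, 32] -> [13, 42, 28] -> 13
  [1, 5, -1, 18, 5, 15, -10, -42, -17, -21] -> [-21, -17, -42, -10, 15, 5, 18, -1, 5, 1] -> [-25, -21, -46, -14, 11, 1, 14, -5, 1, -3] -> -46
  [-16, -16, 20] -> [20, -16, -16] -> [16, -20, -20] -> -20
  [40, -30, 13, -11, -36] -> [-36, -11, 13, -30, 40] -> [-40, -15, 9, -34, 36] -> -40

-35; 13; -46; -20; -40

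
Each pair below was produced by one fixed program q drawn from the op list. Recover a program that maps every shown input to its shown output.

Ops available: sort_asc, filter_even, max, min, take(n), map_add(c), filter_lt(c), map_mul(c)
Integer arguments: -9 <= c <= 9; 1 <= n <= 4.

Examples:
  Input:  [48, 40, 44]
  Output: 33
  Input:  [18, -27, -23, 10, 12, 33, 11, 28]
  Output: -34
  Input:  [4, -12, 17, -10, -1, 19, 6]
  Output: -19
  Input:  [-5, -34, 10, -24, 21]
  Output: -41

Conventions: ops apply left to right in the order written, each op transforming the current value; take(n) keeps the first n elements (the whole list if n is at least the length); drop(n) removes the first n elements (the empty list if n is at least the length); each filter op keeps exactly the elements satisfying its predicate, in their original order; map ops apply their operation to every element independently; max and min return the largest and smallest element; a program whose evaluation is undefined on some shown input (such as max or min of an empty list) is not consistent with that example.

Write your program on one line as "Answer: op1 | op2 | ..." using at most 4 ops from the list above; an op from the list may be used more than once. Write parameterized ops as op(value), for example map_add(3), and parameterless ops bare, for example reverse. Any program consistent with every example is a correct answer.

map_add(-7) | sort_asc | take(4) | min

Check, running the answer program on each example:
  [48, 40, 44] -> [41, 33, 37] -> [33, 37, 41] -> [33, 37, 41] -> 33
  [18, -27, -23, 10, 12, 33, 11, 28] -> [11, -34, -30, 3, 5, 26, 4, 21] -> [-34, -30, 3, 4, 5, 11, 21, 26] -> [-34, -30, 3, 4] -> -34
  [4, -12, 17, -10, -1, 19, 6] -> [-3, -19, 10, -17, -8, 12, -1] -> [-19, -17, -8, -3, -1, 10, 12] -> [-19, -17, -8, -3] -> -19
  [-5, -34, 10, -24, 21] -> [-12, -41, 3, -31, 14] -> [-41, -31, -12, 3, 14] -> [-41, -31, -12, 3] -> -41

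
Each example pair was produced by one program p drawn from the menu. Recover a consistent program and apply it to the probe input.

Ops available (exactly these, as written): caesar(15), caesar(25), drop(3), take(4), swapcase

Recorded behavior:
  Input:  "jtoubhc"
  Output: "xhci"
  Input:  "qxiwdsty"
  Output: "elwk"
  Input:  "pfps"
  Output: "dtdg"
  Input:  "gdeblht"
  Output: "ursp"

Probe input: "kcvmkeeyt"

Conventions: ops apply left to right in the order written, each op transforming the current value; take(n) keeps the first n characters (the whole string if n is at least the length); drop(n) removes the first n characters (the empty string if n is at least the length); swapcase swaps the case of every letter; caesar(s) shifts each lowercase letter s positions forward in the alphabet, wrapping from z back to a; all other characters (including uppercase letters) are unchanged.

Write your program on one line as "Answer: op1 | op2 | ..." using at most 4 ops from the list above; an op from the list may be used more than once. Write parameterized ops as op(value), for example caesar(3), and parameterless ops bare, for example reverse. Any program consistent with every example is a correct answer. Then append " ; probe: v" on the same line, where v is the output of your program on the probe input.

take(4) | caesar(25) | caesar(15) ; probe: "yqja"

Check, running the answer program on each example:
  "jtoubhc" -> "jtou" -> "isnt" -> "xhci"
  "qxiwdsty" -> "qxiw" -> "pwhv" -> "elwk"
  "pfps" -> "pfps" -> "oeor" -> "dtdg"
  "gdeblht" -> "gdeb" -> "fcda" -> "ursp"
  probe: "kcvmkeeyt" -> "kcvm" -> "jbul" -> "yqja"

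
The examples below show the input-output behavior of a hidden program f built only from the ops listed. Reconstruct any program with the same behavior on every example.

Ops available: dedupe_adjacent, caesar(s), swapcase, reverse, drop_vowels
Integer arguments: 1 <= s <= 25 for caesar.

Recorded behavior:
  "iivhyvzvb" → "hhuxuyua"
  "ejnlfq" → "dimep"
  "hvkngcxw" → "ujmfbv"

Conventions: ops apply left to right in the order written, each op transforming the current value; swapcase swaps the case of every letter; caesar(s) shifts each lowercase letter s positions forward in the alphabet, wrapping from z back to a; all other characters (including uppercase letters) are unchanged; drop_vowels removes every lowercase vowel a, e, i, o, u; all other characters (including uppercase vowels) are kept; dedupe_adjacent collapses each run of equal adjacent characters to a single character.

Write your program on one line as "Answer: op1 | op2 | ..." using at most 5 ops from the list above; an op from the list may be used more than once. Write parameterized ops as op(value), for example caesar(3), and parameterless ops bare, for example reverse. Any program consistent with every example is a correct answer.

caesar(23) | reverse | drop_vowels | reverse | caesar(2)

Check, running the answer program on each example:
  "iivhyvzvb" -> "ffsevswsy" -> "yswsvesff" -> "yswsvsff" -> "ffsvswsy" -> "hhuxuyua"
  "ejnlfq" -> "bgkicn" -> "ncikgb" -> "nckgb" -> "bgkcn" -> "dimep"
  "hvkngcxw" -> "eshkdzut" -> "tuzdkhse" -> "tzdkhs" -> "shkdzt" -> "ujmfbv"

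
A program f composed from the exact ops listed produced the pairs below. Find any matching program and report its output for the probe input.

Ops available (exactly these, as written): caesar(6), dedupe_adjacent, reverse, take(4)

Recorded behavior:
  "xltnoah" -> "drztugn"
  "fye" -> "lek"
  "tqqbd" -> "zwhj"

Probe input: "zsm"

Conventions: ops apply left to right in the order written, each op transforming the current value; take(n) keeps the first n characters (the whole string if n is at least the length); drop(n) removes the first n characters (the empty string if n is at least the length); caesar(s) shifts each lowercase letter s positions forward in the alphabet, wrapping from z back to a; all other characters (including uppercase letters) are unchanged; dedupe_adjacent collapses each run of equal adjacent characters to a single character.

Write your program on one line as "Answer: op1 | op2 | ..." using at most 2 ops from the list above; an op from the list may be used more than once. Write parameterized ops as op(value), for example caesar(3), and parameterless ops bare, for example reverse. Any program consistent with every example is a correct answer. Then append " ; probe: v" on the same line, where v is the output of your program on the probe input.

dedupe_adjacent | caesar(6) ; probe: "fys"

Check, running the answer program on each example:
  "xltnoah" -> "xltnoah" -> "drztugn"
  "fye" -> "fye" -> "lek"
  "tqqbd" -> "tqbd" -> "zwhj"
  probe: "zsm" -> "zsm" -> "fys"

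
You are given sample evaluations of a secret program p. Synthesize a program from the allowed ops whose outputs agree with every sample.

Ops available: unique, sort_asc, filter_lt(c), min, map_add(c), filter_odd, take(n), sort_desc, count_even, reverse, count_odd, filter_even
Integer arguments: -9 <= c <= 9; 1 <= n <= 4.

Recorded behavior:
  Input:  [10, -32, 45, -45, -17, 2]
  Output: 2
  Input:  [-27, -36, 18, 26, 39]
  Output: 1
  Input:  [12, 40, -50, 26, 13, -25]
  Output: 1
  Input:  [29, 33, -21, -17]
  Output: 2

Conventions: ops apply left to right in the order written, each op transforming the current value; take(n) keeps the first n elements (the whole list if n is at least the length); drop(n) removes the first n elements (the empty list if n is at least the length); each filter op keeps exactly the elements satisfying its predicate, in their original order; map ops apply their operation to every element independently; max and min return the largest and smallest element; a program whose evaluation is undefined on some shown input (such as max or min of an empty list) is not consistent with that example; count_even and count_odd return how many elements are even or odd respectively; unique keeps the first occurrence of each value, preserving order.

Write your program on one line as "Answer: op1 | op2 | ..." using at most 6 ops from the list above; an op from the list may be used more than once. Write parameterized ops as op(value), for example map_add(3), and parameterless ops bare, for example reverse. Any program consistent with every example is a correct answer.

sort_asc | filter_lt(-8) | reverse | map_add(-6) | sort_asc | count_odd

Check, running the answer program on each example:
  [10, -32, 45, -45, -17, 2] -> [-45, -32, -17, 2, 10, 45] -> [-45, -32, -17] -> [-17, -32, -45] -> [-23, -38, -51] -> [-51, -38, -23] -> 2
  [-27, -36, 18, 26, 39] -> [-36, -27, 18, 26, 39] -> [-36, -27] -> [-27, -36] -> [-33, -42] -> [-42, -33] -> 1
  [12, 40, -50, 26, 13, -25] -> [-50, -25, 12, 13, 26, 40] -> [-50, -25] -> [-25, -50] -> [-31, -56] -> [-56, -31] -> 1
  [29, 33, -21, -17] -> [-21, -17, 29, 33] -> [-21, -17] -> [-17, -21] -> [-23, -27] -> [-27, -23] -> 2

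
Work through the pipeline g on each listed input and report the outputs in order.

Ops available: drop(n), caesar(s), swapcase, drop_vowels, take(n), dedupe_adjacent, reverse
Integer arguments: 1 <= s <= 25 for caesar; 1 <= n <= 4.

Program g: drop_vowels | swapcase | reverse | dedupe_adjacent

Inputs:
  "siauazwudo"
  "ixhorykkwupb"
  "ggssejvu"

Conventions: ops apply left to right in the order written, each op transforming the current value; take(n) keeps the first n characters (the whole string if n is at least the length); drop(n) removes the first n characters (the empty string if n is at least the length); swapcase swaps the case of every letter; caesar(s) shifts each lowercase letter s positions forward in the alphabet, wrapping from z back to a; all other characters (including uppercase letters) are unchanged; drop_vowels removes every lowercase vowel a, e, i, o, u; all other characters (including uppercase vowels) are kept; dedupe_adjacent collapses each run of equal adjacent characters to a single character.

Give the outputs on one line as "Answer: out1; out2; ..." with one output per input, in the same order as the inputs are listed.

"DWZS"; "BPWKYRHX"; "VJSG"

Execution, op by op:
  "siauazwudo" -> "szwd" -> "SZWD" -> "DWZS" -> "DWZS"
  "ixhorykkwupb" -> "xhrykkwpb" -> "XHRYKKWPB" -> "BPWKKYRHX" -> "BPWKYRHX"
  "ggssejvu" -> "ggssjv" -> "GGSSJV" -> "VJSSGG" -> "VJSG"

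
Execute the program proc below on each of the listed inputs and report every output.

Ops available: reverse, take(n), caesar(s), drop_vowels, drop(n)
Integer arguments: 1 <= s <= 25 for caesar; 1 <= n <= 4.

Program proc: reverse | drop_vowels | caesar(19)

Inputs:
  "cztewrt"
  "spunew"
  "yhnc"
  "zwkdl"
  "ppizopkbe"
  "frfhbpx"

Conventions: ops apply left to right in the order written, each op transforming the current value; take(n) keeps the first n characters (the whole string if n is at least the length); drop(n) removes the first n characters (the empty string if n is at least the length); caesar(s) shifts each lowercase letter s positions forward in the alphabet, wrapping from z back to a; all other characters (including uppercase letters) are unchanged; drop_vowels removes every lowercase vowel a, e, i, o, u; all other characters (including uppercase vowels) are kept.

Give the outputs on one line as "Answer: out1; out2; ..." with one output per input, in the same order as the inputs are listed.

"mkpmsv"; "pgil"; "vgar"; "ewdps"; "udisii"; "qiuayky"

Execution, op by op:
  "cztewrt" -> "trwetzc" -> "trwtzc" -> "mkpmsv"
  "spunew" -> "wenups" -> "wnps" -> "pgil"
  "yhnc" -> "cnhy" -> "cnhy" -> "vgar"
  "zwkdl" -> "ldkwz" -> "ldkwz" -> "ewdps"
  "ppizopkbe" -> "ebkpozipp" -> "bkpzpp" -> "udisii"
  "frfhbpx" -> "xpbhfrf" -> "xpbhfrf" -> "qiuayky"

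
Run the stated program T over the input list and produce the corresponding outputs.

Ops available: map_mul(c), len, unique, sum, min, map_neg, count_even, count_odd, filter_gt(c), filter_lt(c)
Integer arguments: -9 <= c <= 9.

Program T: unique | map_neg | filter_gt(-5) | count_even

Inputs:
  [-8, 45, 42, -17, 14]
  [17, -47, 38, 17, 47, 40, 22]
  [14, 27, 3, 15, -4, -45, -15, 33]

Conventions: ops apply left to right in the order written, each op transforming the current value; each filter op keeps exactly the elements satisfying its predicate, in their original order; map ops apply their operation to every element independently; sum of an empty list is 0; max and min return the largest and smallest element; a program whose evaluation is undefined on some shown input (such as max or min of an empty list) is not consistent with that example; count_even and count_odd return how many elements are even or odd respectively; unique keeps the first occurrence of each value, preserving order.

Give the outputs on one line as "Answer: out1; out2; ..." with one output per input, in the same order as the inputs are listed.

1; 0; 1

Execution, op by op:
  [-8, 45, 42, -17, 14] -> [-8, 45, 42, -17, 14] -> [8, -45, -42, 17, -14] -> [8, 17] -> 1
  [17, -47, 38, 17, 47, 40, 22] -> [17, -47, 38, 47, 40, 22] -> [-17, 47, -38, -47, -40, -22] -> [47] -> 0
  [14, 27, 3, 15, -4, -45, -15, 33] -> [14, 27, 3, 15, -4, -45, -15, 33] -> [-14, -27, -3, -15, 4, 45, 15, -33] -> [-3, 4, 45, 15] -> 1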